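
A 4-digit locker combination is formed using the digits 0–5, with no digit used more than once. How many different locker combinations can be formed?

With no repetition, fill the 4 digits in order: 6 choices, then 5, down to 3.
That product is 6 × 5 × 4 × 3 = 360.

360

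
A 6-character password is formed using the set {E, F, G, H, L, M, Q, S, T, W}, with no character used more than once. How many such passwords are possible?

With no repetition, fill the 6 characters in order: 10 choices, then 9, down to 5.
10 × 9 × 8 × 7 × 6 × 5 = 151200.

151200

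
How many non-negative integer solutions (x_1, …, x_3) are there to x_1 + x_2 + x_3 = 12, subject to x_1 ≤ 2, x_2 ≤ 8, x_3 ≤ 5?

By stars and bars, unrestricted non-negative solutions to x_1+…+x_3 = 12 number C(12+2,2) = 91.
Subtract solutions that violate a single cap (substitute x_i' = x_i − (cap_i+1)): x_1 ≥ 3 gives C(11,2) = 55; x_2 ≥ 9 gives C(5,2) = 10; x_3 ≥ 6 gives C(8,2) = 28. Together 93.
Add back pairs where two caps are both exceeded: 1 + 10 + 0 = 11.
By inclusion–exclusion the count is 91 − 93 + 11 = 9.

9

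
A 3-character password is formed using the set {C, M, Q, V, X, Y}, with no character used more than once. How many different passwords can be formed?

Choose and order 3 of the 6 symbols: the first character has 6 options, the next 5, then 4.
6 × 5 × 4 = 120.

120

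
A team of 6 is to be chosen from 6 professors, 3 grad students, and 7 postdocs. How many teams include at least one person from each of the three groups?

6006

With no constraint there are C(16,6) = 8008 possible selections.
Subtract selections that omit an entire group: no professors → C(10,6) = 210; no grad students → C(13,6) = 1716; no postdocs → C(9,6) = 84.
Add back selections omitting two groups (i.e. drawn from a single group): C(6,6) + C(3,6) + C(7,6) = 8.
By inclusion–exclusion: 8008 − 2010 + 8 = 6006.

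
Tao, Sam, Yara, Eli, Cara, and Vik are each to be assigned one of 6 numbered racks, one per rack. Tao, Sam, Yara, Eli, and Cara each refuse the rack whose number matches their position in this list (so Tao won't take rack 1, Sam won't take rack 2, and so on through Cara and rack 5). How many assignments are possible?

Let Aᵢ (for 1 ≤ i ≤ 5) be the placements that put person i in their forbidden rack. Any j of these fix j positions, leaving (6−j)! ways to fill the rest, and there are C(5,j) ways to pick which j.
By inclusion–exclusion, the number of valid placements is Σ_{j=0}^{5} (−1)^j C(5,j)·(6−j)!.
Computing: 720 − 600 + 240 − 60 + 10 − 1 = 309.

309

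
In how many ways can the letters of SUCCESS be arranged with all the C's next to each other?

120

Treat the 2 copies of C as a single block. The multiset to arrange is then {CC, E, S, S, S, U}, 6 items in all.
That gives (6)!/(3!) = 120 arrangements.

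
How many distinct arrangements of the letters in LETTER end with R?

With the last slot taken by R, it remains to arrange the other 5 letters (LETTE).
Those 5 letters have E appearing twice and T appearing twice, giving (5)!/(2!·2!) = 30.

30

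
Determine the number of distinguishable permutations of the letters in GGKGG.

GGKGG has 5 letters with G appearing 4 times.
The number of distinct arrangements is 5!/(4!) = 120/24 = 5.

5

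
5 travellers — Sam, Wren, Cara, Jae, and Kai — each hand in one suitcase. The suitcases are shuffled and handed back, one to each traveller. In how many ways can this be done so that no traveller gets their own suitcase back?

Let Aᵢ be the assignments in which traveller i gets their own suitcase. We want the size of the complement of A₁∪…∪A_5.
By inclusion–exclusion this is Σ_{j=0}^{5} (−1)^j C(5,j)·(5−j)!.
Computing: 120 − 120 + 60 − 20 + 5 − 1 = 44.

44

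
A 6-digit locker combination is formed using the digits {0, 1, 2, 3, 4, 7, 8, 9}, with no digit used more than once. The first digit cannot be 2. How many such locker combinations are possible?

The first digit has 8−1 = 7 choices (anything except 2).
The remaining 5 digits are filled from the other 7 symbols without repetition: 7 × 6 × 5 × 4 × 3 = 2520.
Total: 7 × 2520 = 17640.

17640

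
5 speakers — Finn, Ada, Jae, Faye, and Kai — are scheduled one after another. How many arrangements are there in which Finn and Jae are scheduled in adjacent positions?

Treat {Finn, Jae} as a single unit. There are 4 units to order, and the pair itself can be ordered 2 ways.
So the count is 2·(4)! = 48.

48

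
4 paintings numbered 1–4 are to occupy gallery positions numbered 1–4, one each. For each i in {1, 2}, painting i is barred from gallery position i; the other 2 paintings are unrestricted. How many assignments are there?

Let Aᵢ (for i ∈ {1, 2}) be the placements that put painting i in its forbidden gallery position. Any j of these fix j positions, leaving (4−j)! ways to fill the rest, and there are C(2,j) ways to pick which j.
By inclusion–exclusion, the number of valid placements is Σ_{j=0}^{2} (−1)^j C(2,j)·(4−j)!.
Computing: 24 − 12 + 2 = 14.

14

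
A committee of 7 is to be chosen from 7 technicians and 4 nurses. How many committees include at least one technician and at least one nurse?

Total 7-person selections from all 11: C(11,7) = 330.
Selections missing a whole group: no technicians → C(4,7) = 0; no nurses → C(7,7) = 1.
Both groups omitted at once is impossible, so 330 − 1 = 329.

329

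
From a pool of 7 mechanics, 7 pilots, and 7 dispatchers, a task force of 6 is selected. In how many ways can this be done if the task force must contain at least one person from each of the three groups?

With no constraint there are C(21,6) = 54264 possible selections.
Selections missing a whole group: no mechanics → C(14,6) = 3003; no pilots → C(14,6) = 3003; no dispatchers → C(14,6) = 3003.
Add back selections omitting two groups (i.e. drawn from a single group): C(7,6) + C(7,6) + C(7,6) = 21.
By inclusion–exclusion: 54264 − 9009 + 21 = 45276.

45276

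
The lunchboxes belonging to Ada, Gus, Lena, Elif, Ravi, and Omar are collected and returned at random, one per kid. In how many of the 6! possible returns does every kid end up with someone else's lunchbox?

265

This is the derangement count D_6: permutations of 6 items with no fixed point.
By inclusion–exclusion this is Σ_{j=0}^{6} (−1)^j C(6,j)·(6−j)!.
Computing: 720 − 720 + 360 − 120 + 30 − 6 + 1 = 265.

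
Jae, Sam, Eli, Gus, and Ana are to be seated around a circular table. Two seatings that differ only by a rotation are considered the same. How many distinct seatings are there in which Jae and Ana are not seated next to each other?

12

All circular seatings of 5 people number (4)! = 24.
Those with Jae next to Ana: fuse the pair into one unit and seat 4 units around a circle — 2·(3)! = 12.
Subtracting, 24 − 12 = 12.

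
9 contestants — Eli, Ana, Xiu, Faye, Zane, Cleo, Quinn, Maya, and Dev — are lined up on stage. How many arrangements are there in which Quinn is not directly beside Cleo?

282240

Of the 9! = 362880 arrangements, those with Quinn and Cleo adjacent number 2 × 8! = 80640 (treat the pair as a block with 2 internal orders).
Complementary counting: 362880 − 80640 = 282240.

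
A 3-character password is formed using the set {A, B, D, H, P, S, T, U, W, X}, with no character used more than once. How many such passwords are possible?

720

This is a permutation of 3 out of 10: P(10,3) = 10!/7!.
10 × 9 × 8 = 720.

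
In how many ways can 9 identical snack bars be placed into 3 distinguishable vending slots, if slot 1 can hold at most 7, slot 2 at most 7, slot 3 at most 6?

By stars and bars, unrestricted non-negative solutions to x_1+…+x_3 = 9 number C(9+2,2) = 55.
Subtract solutions that violate a single cap (substitute x_i' = x_i − (cap_i+1)): x_1 ≥ 8 gives C(3,2) = 3; x_2 ≥ 8 gives C(3,2) = 3; x_3 ≥ 7 gives C(4,2) = 6. Together 12.
No two caps can be exceeded simultaneously, so the pair terms are all 0.
By inclusion–exclusion the count is 55 − 12 + 0 = 43.

43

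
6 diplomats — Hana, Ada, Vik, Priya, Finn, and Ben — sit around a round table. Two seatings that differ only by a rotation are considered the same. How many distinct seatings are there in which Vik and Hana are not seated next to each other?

72

All circular seatings of 6 people number (5)! = 120.
Seatings with Vik beside Hana: treat them as a block with 2 internal orders, giving 2 × (4)! = 48.
Subtracting, 120 − 48 = 72.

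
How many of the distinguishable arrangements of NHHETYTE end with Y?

With the last slot taken by Y, it remains to arrange the other 7 letters (NHHETTE).
Those 7 letters have E appearing twice, H appearing twice, and T appearing twice, giving (7)!/(2!·2!·2!) = 630.

630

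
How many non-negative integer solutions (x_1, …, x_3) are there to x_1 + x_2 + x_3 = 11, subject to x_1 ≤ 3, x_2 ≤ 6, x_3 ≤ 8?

22

Ignoring the caps, the number of non-negative solutions to x_1+…+x_3 = 11 is C(13,2) = 78.
Subtract solutions that violate a single cap (substitute x_i' = x_i − (cap_i+1)): x_1 ≥ 4 gives C(9,2) = 36; x_2 ≥ 7 gives C(6,2) = 15; x_3 ≥ 9 gives C(4,2) = 6. Together 57.
Add back pairs where two caps are both exceeded: 1 + 0 + 0 = 1.
By inclusion–exclusion the count is 78 − 57 + 1 = 22.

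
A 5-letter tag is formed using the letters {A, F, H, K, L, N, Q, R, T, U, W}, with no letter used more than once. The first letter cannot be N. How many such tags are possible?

The first letter has 11−1 = 10 choices (anything except N).
The remaining 4 letters are filled from the other 10 symbols without repetition: 10 × 9 × 8 × 7 = 5040.
Total: 10 × 5040 = 50400.

50400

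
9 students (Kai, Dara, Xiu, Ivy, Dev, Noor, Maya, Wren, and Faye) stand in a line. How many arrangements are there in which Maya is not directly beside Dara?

There are 9! = 362880 arrangements in all. If Maya and Dara are adjacent, merging them into one block gives 2·(8)! = 80640 arrangements.
So 362880 − 80640 = 282240 arrangements keep them apart.

282240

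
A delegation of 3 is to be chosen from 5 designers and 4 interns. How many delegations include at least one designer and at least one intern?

70

Total 3-person selections from all 9: C(9,3) = 84.
Subtract selections that omit an entire group: no designers → C(4,3) = 4; no interns → C(5,3) = 10.
Both groups omitted at once is impossible, so 84 − 14 = 70.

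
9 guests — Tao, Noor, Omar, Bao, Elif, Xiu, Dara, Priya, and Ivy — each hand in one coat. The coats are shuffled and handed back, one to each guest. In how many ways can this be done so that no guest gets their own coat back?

133496

Let Aᵢ be the assignments in which guest i gets their own coat. We want the size of the complement of A₁∪…∪A_9.
By inclusion–exclusion this is Σ_{j=0}^{9} (−1)^j C(9,j)·(9−j)!.
Computing: 362880 − 362880 + 181440 − 60480 + 15120 − 3024 + 504 − 72 + 9 − 1 = 133496.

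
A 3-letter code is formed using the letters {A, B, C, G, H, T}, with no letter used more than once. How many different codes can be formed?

Choose and order 3 of the 6 symbols: the first letter has 6 options, the next 5, then 4.
6 × 5 × 4 = 120.

120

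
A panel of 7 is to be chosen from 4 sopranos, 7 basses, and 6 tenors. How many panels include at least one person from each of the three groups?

17283

Total 7-person selections from all 17: C(17,7) = 19448.
Selections missing a whole group: no sopranos → C(13,7) = 1716; no basses → C(10,7) = 120; no tenors → C(11,7) = 330.
Add back selections omitting two groups (i.e. drawn from a single group): C(4,7) + C(7,7) + C(6,7) = 1.
By inclusion–exclusion: 19448 − 2166 + 1 = 17283.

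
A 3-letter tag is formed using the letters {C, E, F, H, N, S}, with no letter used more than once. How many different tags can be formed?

120

Choose and order 3 of the 6 symbols: the first letter has 6 options, the next 5, then 4.
That product is 6 × 5 × 4 = 120.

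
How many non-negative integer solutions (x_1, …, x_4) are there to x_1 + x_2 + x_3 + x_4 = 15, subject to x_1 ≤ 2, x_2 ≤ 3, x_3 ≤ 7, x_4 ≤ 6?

19

By stars and bars, unrestricted non-negative solutions to x_1+…+x_4 = 15 number C(15+3,3) = 816.
Subtract solutions that violate a single cap (substitute x_i' = x_i − (cap_i+1)): x_1 ≥ 3 gives C(15,3) = 455; x_2 ≥ 4 gives C(14,3) = 364; x_3 ≥ 8 gives C(10,3) = 120; x_4 ≥ 7 gives C(11,3) = 165. Together 1104.
Add back pairs where two caps are both exceeded: 165 + 35 + 56 + 20 + 35 + 1 = 312.
Subtract triples: 1 + 4 + 0 + 0 = 5.
By inclusion–exclusion the count is 816 − 1104 + 312 − 5 = 19.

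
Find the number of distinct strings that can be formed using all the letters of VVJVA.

20

The 5 letters of VVJVA have repeats: V appearing 3 times.
So there are 5! / (3!) = 20 distinguishable arrangements.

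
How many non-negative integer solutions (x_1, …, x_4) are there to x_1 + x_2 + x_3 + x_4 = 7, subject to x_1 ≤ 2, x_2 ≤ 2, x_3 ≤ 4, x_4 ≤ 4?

Ignoring the caps, the number of non-negative solutions to x_1+…+x_4 = 7 is C(10,3) = 120.
Subtract solutions that violate a single cap (substitute x_i' = x_i − (cap_i+1)): x_1 ≥ 3 gives C(7,3) = 35; x_2 ≥ 3 gives C(7,3) = 35; x_3 ≥ 5 gives C(5,3) = 10; x_4 ≥ 5 gives C(5,3) = 10. Together 90.
Add back pairs where two caps are both exceeded: 4 + 0 + 0 + 0 + 0 + 0 = 4.
By inclusion–exclusion the count is 120 − 90 + 4 = 34.

34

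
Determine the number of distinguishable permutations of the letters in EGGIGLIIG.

EGGIGLIIG has 9 letters with G appearing 4 times and I appearing 3 times.
So there are 9! / (4!·3!) = 2520 distinguishable arrangements.

2520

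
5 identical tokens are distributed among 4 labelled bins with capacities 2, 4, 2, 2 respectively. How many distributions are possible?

25

By stars and bars, unrestricted non-negative solutions to x_1+…+x_4 = 5 number C(5+3,3) = 56.
Subtract solutions that violate a single cap (substitute x_i' = x_i − (cap_i+1)): x_1 ≥ 3 gives C(5,3) = 10; x_2 ≥ 5 gives C(3,3) = 1; x_3 ≥ 3 gives C(5,3) = 10; x_4 ≥ 3 gives C(5,3) = 10. Together 31.
No two caps can be exceeded simultaneously, so the pair terms are all 0.
By inclusion–exclusion the count is 56 − 31 + 0 = 25.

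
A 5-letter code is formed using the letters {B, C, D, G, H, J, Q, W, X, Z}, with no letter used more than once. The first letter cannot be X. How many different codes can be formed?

The first letter has 10−1 = 9 choices (anything except X).
The remaining 4 letters are filled from the other 9 symbols without repetition: 9 × 8 × 7 × 6 = 3024.
Total: 9 × 3024 = 27216.

27216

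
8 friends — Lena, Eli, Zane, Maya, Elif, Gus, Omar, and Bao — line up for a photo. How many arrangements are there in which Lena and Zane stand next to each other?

10080

Glue Lena and Zane into one block (2 internal orders), leaving 7 units to arrange in a row.
So the count is 2·(7)! = 10080.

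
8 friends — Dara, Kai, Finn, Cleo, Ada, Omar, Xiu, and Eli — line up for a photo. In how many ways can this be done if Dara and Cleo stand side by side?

Glue Dara and Cleo into one block (2 internal orders), leaving 7 units to arrange in a row.
So the count is 2·(7)! = 10080.

10080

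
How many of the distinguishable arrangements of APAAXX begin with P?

With the first slot taken by P, it remains to arrange the other 5 letters (AAAXX).
Those 5 letters have A appearing 3 times and X appearing twice, giving (5)!/(3!·2!) = 10.

10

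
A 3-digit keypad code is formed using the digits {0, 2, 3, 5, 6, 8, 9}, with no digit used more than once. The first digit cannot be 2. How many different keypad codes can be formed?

180

The first digit has 7−1 = 6 choices (anything except 2).
The remaining 2 digits are filled from the other 6 symbols without repetition: 6 × 5 = 30.
Total: 6 × 30 = 180.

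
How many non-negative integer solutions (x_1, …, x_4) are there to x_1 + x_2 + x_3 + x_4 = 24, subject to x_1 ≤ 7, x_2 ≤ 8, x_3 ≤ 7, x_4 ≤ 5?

Without the upper bounds there are C(27,3) = 2925 ways to split 24 among 4 variables.
Subtract solutions that violate a single cap (substitute x_i' = x_i − (cap_i+1)): x_1 ≥ 8 gives C(19,3) = 969; x_2 ≥ 9 gives C(18,3) = 816; x_3 ≥ 8 gives C(19,3) = 969; x_4 ≥ 6 gives C(21,3) = 1330. Together 4084.
Add back pairs where two caps are both exceeded: 120 + 165 + 286 + 120 + 220 + 286 = 1197.
Subtract triples: 0 + 4 + 10 + 4 = 18.
By inclusion–exclusion the count is 2925 − 4084 + 1197 − 18 = 20.

20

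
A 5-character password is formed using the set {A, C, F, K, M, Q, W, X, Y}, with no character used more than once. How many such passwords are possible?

15120

With no repetition, fill the 5 characters in order: 9 choices, then 8, down to 5.
That product is 9 × 8 × 7 × 6 × 5 = 15120.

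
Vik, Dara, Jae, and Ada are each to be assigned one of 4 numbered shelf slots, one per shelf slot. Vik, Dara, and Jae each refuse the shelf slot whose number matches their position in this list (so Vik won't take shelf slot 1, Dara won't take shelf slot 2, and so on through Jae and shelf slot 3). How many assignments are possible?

Let Aᵢ (for i ∈ {1, 2, 3}) be the placements that put person i in their forbidden shelf slot. Any j of these fix j positions, leaving (4−j)! ways to fill the rest, and there are C(3,j) ways to pick which j.
By inclusion–exclusion, the number of valid placements is Σ_{j=0}^{3} (−1)^j C(3,j)·(4−j)!.
Computing: 24 − 18 + 6 − 1 = 11.

11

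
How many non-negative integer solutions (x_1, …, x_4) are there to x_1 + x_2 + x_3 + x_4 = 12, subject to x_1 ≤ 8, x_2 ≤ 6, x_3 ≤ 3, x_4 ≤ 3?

Without the upper bounds there are C(15,3) = 455 ways to split 12 among 4 variables.
Subtract solutions that violate a single cap (substitute x_i' = x_i − (cap_i+1)): x_1 ≥ 9 gives C(6,3) = 20; x_2 ≥ 7 gives C(8,3) = 56; x_3 ≥ 4 gives C(11,3) = 165; x_4 ≥ 4 gives C(11,3) = 165. Together 406.
Add back pairs where two caps are both exceeded: 0 + 0 + 0 + 4 + 4 + 35 = 43.
By inclusion–exclusion the count is 455 − 406 + 43 = 92.

92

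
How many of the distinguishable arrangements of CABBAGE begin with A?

360

Fix A in the first position and arrange the remaining 6 letters.
Those 6 letters have B appearing twice, giving (6)!/(2!) = 360.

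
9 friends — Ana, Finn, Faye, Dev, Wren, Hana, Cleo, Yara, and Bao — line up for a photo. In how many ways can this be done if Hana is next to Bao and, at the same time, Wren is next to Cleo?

20160

Treat {Hana,Bao} as one block (2 orders) and {Wren,Cleo} as another (2 orders).
That leaves 7 units to arrange: 2 × 2 × 7! = 4 × 5040 = 20160.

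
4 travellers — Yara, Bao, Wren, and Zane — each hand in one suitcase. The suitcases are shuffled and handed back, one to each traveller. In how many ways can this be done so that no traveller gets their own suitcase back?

9

Let Aᵢ be the assignments in which traveller i gets their own suitcase. We want the size of the complement of A₁∪…∪A_4.
By inclusion–exclusion this is Σ_{j=0}^{4} (−1)^j C(4,j)·(4−j)!.
Computing: 24 − 24 + 12 − 4 + 1 = 9.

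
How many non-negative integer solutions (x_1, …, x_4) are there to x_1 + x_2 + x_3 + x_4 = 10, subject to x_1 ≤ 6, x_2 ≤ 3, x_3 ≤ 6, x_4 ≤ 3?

88

Ignoring the caps, the number of non-negative solutions to x_1+…+x_4 = 10 is C(13,3) = 286.
Subtract solutions that violate a single cap (substitute x_i' = x_i − (cap_i+1)): x_1 ≥ 7 gives C(6,3) = 20; x_2 ≥ 4 gives C(9,3) = 84; x_3 ≥ 7 gives C(6,3) = 20; x_4 ≥ 4 gives C(9,3) = 84. Together 208.
Add back pairs where two caps are both exceeded: 0 + 0 + 0 + 0 + 10 + 0 = 10.
By inclusion–exclusion the count is 286 − 208 + 10 = 88.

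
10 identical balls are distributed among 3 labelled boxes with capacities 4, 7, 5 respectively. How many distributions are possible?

24

By stars and bars, unrestricted non-negative solutions to x_1+…+x_3 = 10 number C(10+2,2) = 66.
Subtract solutions that violate a single cap (substitute x_i' = x_i − (cap_i+1)): x_1 ≥ 5 gives C(7,2) = 21; x_2 ≥ 8 gives C(4,2) = 6; x_3 ≥ 6 gives C(6,2) = 15. Together 42.
No two caps can be exceeded simultaneously, so the pair terms are all 0.
By inclusion–exclusion the count is 66 − 42 + 0 = 24.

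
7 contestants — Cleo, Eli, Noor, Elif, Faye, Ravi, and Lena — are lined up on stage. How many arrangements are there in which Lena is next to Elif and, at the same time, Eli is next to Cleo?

480

Treat {Lena,Elif} as one block (2 orders) and {Eli,Cleo} as another (2 orders).
That leaves 5 units to arrange: 2 × 2 × 5! = 4 × 120 = 480.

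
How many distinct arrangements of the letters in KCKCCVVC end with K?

With the last slot taken by K, it remains to arrange the other 7 letters (CKCCVVC).
Those 7 letters have C appearing 4 times and V appearing twice, giving (7)!/(4!·2!) = 105.

105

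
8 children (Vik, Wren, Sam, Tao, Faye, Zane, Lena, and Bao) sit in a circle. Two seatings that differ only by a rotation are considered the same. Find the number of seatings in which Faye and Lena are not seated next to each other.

Without the restriction there are (7)! = 5040 seatings.
Those with Faye next to Lena: fuse the pair into one unit and seat 7 units around a circle — 2·(6)! = 1440.
Subtracting, 5040 − 1440 = 3600.

3600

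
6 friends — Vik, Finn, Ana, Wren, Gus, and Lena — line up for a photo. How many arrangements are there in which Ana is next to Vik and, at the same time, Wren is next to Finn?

96

Treat {Ana,Vik} as one block (2 orders) and {Wren,Finn} as another (2 orders).
That leaves 4 units to arrange: 2 × 2 × 4! = 4 × 24 = 96.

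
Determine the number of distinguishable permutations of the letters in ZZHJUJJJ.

840

Letter multiplicities in ZZHJUJJJ: H×1, J×4, U×1, Z×2.
So there are 8! / (4!·2!) = 840 distinguishable arrangements.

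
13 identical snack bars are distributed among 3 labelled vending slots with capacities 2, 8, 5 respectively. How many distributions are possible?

6

Ignoring the caps, the number of non-negative solutions to x_1+…+x_3 = 13 is C(15,2) = 105.
Subtract solutions that violate a single cap (substitute x_i' = x_i − (cap_i+1)): x_1 ≥ 3 gives C(12,2) = 66; x_2 ≥ 9 gives C(6,2) = 15; x_3 ≥ 6 gives C(9,2) = 36. Together 117.
Add back pairs where two caps are both exceeded: 3 + 15 + 0 = 18.
By inclusion–exclusion the count is 105 − 117 + 18 = 6.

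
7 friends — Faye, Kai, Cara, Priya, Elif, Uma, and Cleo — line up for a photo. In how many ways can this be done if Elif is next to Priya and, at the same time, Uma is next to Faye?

480

Treat {Elif,Priya} as one block (2 orders) and {Uma,Faye} as another (2 orders).
That leaves 5 units to arrange: 2 × 2 × 5! = 4 × 120 = 480.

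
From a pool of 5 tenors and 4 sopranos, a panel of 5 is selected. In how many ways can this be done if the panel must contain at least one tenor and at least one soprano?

125

With no constraint there are C(9,5) = 126 possible selections.
Selections missing a whole group: no tenors → C(4,5) = 0; no sopranos → C(5,5) = 1.
Both groups omitted at once is impossible, so 126 − 1 = 125.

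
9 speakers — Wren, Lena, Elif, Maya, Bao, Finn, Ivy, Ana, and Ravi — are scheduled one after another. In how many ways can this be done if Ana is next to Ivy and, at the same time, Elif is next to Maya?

Treat {Ana,Ivy} as one block (2 orders) and {Elif,Maya} as another (2 orders).
That leaves 7 units to arrange: 2 × 2 × 7! = 4 × 5040 = 20160.

20160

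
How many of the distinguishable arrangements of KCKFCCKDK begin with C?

With the first slot taken by C, it remains to arrange the other 8 letters (KKFCCKDK).
Those 8 letters have C appearing twice and K appearing 4 times, giving (8)!/(4!·2!) = 840.

840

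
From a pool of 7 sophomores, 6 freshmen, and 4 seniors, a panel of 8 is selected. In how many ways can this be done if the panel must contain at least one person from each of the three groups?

22813

Unrestricted: C(17,8) = 24310 ways to pick any 8 of the 17.
Selections missing a whole group: no sophomores → C(10,8) = 45; no freshmen → C(11,8) = 165; no seniors → C(13,8) = 1287.
Add back selections omitting two groups (i.e. drawn from a single group): C(7,8) + C(6,8) + C(4,8) = 0.
By inclusion–exclusion: 24310 − 1497 + 0 = 22813.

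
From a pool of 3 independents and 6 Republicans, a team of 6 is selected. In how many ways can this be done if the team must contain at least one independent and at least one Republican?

83

Total 6-person selections from all 9: C(9,6) = 84.
Selections missing a whole group: no independents → C(6,6) = 1; no Republicans → C(3,6) = 0.
Both groups omitted at once is impossible, so 84 − 1 = 83.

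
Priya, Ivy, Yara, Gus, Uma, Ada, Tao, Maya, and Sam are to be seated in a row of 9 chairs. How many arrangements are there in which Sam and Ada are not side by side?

There are 9! = 362880 arrangements in all. If Sam and Ada are adjacent, merging them into one block gives 2·(8)! = 80640 arrangements.
So 362880 − 80640 = 282240 arrangements keep them apart.

282240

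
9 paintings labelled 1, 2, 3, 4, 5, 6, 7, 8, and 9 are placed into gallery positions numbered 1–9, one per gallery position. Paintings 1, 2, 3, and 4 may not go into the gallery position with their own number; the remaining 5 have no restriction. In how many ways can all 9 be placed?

229080

Let Aᵢ (for 1 ≤ i ≤ 4) be the placements that put painting i in its forbidden gallery position. Any j of these fix j positions, leaving (9−j)! ways to fill the rest, and there are C(4,j) ways to pick which j.
By inclusion–exclusion, the number of valid placements is Σ_{j=0}^{4} (−1)^j C(4,j)·(9−j)!.
Computing: 362880 − 161280 + 30240 − 2880 + 120 = 229080.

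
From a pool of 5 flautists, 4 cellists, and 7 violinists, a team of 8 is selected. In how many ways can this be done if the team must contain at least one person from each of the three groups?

12201

Unrestricted: C(16,8) = 12870 ways to pick any 8 of the 16.
Selections missing a whole group: no flautists → C(11,8) = 165; no cellists → C(12,8) = 495; no violinists → C(9,8) = 9.
Add back selections omitting two groups (i.e. drawn from a single group): C(5,8) + C(4,8) + C(7,8) = 0.
By inclusion–exclusion: 12870 − 669 + 0 = 12201.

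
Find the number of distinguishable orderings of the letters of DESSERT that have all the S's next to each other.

Treat the 2 copies of S as a single block. The multiset to arrange is then {SS, D, E, E, R, T}, 6 items in all.
That gives (6)!/(2!) = 360 arrangements.

360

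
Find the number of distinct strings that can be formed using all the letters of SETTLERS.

5040

Letter multiplicities in SETTLERS: E×2, L×1, R×1, S×2, T×2.
So there are 8! / (2!·2!·2!) = 5040 distinguishable arrangements.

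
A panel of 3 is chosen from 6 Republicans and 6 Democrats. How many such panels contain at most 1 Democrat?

Split by how many Democrats are chosen (0 through 1).
Sum: C(6,0)·C(6,3) + C(6,1)·C(6,2) = 20 + 90 = 110.

110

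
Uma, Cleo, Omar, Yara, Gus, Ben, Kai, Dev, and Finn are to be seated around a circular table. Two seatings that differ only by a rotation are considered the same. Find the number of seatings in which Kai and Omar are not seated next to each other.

30240

Without the restriction there are (8)! = 40320 seatings.
Those with Kai next to Omar: fuse the pair into one unit and seat 8 units around a circle — 2·(7)! = 10080.
Subtracting, 40320 − 10080 = 30240.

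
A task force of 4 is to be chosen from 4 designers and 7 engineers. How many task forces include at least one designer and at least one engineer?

Total 4-person selections from all 11: C(11,4) = 330.
Subtract selections that omit an entire group: no designers → C(7,4) = 35; no engineers → C(4,4) = 1.
Both groups omitted at once is impossible, so 330 − 36 = 294.

294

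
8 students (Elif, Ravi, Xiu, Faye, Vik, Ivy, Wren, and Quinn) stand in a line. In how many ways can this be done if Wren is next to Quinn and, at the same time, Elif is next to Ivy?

2880

Treat {Wren,Quinn} as one block (2 orders) and {Elif,Ivy} as another (2 orders).
That leaves 6 units to arrange: 2 × 2 × 6! = 4 × 720 = 2880.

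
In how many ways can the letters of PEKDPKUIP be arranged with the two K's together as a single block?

6720

Treat the 2 copies of K as a single block. The multiset to arrange is then {KK, D, E, I, P, P, P, U}, 8 items in all.
That gives (8)!/(3!) = 6720 arrangements.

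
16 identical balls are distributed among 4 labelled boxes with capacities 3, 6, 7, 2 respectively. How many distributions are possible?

Ignoring the caps, the number of non-negative solutions to x_1+…+x_4 = 16 is C(19,3) = 969.
Subtract solutions that violate a single cap (substitute x_i' = x_i − (cap_i+1)): x_1 ≥ 4 gives C(15,3) = 455; x_2 ≥ 7 gives C(12,3) = 220; x_3 ≥ 8 gives C(11,3) = 165; x_4 ≥ 3 gives C(16,3) = 560. Together 1400.
Add back pairs where two caps are both exceeded: 56 + 35 + 220 + 4 + 84 + 56 = 455.
Subtract triples: 0 + 10 + 4 + 0 = 14.
By inclusion–exclusion the count is 969 − 1400 + 455 − 14 = 10.

10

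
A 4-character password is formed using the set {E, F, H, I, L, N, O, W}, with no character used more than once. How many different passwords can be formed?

Choose and order 4 of the 8 symbols: the first character has 8 options, the next 7, then 6, 5.
That product is 8 × 7 × 6 × 5 = 1680.

1680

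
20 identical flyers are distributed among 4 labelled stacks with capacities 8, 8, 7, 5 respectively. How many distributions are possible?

Ignoring the caps, the number of non-negative solutions to x_1+…+x_4 = 20 is C(23,3) = 1771.
Subtract solutions that violate a single cap (substitute x_i' = x_i − (cap_i+1)): x_1 ≥ 9 gives C(14,3) = 364; x_2 ≥ 9 gives C(14,3) = 364; x_3 ≥ 8 gives C(15,3) = 455; x_4 ≥ 6 gives C(17,3) = 680. Together 1863.
Add back pairs where two caps are both exceeded: 10 + 20 + 56 + 20 + 56 + 84 = 246.
By inclusion–exclusion the count is 1771 − 1863 + 246 = 154.

154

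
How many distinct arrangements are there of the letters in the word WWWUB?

The 5 letters of WWWUB have repeats: W appearing 3 times.
So there are 5! / (3!) = 20 distinguishable arrangements.

20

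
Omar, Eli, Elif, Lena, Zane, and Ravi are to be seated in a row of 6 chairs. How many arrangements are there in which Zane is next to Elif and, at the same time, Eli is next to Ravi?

Treat {Zane,Elif} as one block (2 orders) and {Eli,Ravi} as another (2 orders).
That leaves 4 units to arrange: 2 × 2 × 4! = 4 × 24 = 96.

96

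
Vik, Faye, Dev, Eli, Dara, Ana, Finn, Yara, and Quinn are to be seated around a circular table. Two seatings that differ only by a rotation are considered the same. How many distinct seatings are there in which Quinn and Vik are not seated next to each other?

All circular seatings of 9 people number (8)! = 40320.
Those with Quinn next to Vik: fuse the pair into one unit and seat 8 units around a circle — 2·(7)! = 10080.
Subtracting, 40320 − 10080 = 30240.

30240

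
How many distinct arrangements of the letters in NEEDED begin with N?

10

Fix N in the first position and arrange the remaining 5 letters.
Those 5 letters have D appearing twice and E appearing 3 times, giving (5)!/(3!·2!) = 10.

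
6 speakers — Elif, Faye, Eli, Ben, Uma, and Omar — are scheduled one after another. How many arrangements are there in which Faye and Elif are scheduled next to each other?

Place the 4 others and the Faye-Elif pair as 5 objects in a line; the pair has 2 internal arrangements.
That gives 2 × 5! = 2 × 120 = 240.

240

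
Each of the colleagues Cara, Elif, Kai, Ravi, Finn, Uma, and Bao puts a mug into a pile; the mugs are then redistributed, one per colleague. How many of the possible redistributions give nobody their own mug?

Let Aᵢ be the assignments in which colleague i gets their own mug. We want the size of the complement of A₁∪…∪A_7.
By inclusion–exclusion this is Σ_{j=0}^{7} (−1)^j C(7,j)·(7−j)!.
Computing: 5040 − 5040 + 2520 − 840 + 210 − 42 + 7 − 1 = 1854.

1854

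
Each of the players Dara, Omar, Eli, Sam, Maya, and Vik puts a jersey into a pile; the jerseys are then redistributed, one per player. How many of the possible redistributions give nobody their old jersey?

265

Count assignments avoiding every fixed point. For any j of the 6 players fixed to their old jersey, the other 6−j can be arranged in (6−j)! ways.
By inclusion–exclusion this is Σ_{j=0}^{6} (−1)^j C(6,j)·(6−j)!.
Computing: 720 − 720 + 360 − 120 + 30 − 6 + 1 = 265.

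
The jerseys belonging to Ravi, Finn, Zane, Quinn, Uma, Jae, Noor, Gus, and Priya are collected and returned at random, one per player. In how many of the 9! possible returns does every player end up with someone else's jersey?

133496

Let Aᵢ be the assignments in which player i gets their old jersey. We want the size of the complement of A₁∪…∪A_9.
By inclusion–exclusion this is Σ_{j=0}^{9} (−1)^j C(9,j)·(9−j)!.
Computing: 362880 − 362880 + 181440 − 60480 + 15120 − 3024 + 504 − 72 + 9 − 1 = 133496.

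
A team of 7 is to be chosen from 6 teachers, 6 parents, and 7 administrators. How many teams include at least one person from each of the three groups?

With no constraint there are C(19,7) = 50388 possible selections.
Subtract selections that omit an entire group: no teachers → C(13,7) = 1716; no parents → C(13,7) = 1716; no administrators → C(12,7) = 792.
Add back selections omitting two groups (i.e. drawn from a single group): C(6,7) + C(6,7) + C(7,7) = 1.
By inclusion–exclusion: 50388 − 4224 + 1 = 46165.

46165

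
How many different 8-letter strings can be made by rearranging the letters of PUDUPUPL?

The 8 letters of PUDUPUPL have repeats: P appearing 3 times and U appearing 3 times.
The number of distinct arrangements is 8!/(3!·3!) = 40320/36 = 1120.

1120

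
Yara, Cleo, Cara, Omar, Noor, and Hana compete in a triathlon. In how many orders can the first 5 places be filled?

There are 6 choices for 1st place, 5 for 2nd, and so on down to 2 for position 5.
That gives 6 × 5 × 4 × 3 × 2 = 720.

720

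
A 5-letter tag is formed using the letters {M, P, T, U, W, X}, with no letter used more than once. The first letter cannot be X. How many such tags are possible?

600

The first letter has 6−1 = 5 choices (anything except X).
The remaining 4 letters are filled from the other 5 symbols without repetition: 5 × 4 × 3 × 2 = 120.
Total: 5 × 120 = 600.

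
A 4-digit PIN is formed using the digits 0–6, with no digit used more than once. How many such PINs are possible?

840

Choose and order 4 of the 7 symbols: the first digit has 7 options, the next 6, then 5, 4.
7 × 6 × 5 × 4 = 840.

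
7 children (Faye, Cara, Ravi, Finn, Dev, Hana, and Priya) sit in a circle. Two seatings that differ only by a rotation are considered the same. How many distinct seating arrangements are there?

720

Fix one person's seat to break rotational symmetry; the remaining 6 people can be arranged in (6)! = 720 ways.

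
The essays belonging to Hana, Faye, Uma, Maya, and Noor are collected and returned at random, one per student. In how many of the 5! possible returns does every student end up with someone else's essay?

This is the derangement count D_5: permutations of 5 items with no fixed point.
By inclusion–exclusion this is Σ_{j=0}^{5} (−1)^j C(5,j)·(5−j)!.
Computing: 120 − 120 + 60 − 20 + 5 − 1 = 44.

44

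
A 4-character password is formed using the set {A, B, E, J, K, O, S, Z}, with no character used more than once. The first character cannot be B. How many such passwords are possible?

1470

The first character has 8−1 = 7 choices (anything except B).
The remaining 3 characters are filled from the other 7 symbols without repetition: 7 × 6 × 5 = 210.
Total: 7 × 210 = 1470.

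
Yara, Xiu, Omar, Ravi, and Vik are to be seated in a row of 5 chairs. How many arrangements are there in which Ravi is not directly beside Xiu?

72

Of the 5! = 120 arrangements, those with Ravi and Xiu adjacent number 2 × 4! = 48 (treat the pair as a block with 2 internal orders).
Complementary counting: 120 − 48 = 72.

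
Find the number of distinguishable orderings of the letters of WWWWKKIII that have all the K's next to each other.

280

Treat the 2 copies of K as a single block. The multiset to arrange is then {KK, I, I, I, W, W, W, W}, 8 items in all.
That gives (8)!/(4!·3!) = 280 arrangements.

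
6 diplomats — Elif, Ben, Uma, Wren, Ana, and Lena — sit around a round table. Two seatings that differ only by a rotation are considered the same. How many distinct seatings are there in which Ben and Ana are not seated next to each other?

Without the restriction there are (5)! = 120 seatings.
Those with Ben next to Ana: fuse the pair into one unit and seat 5 units around a circle — 2·(4)! = 48.
Subtracting, 120 − 48 = 72.

72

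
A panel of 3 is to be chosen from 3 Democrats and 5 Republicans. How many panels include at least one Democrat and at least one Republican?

Total 3-person selections from all 8: C(8,3) = 56.
Subtract selections that omit an entire group: no Democrats → C(5,3) = 10; no Republicans → C(3,3) = 1.
Both groups omitted at once is impossible, so 56 − 11 = 45.

45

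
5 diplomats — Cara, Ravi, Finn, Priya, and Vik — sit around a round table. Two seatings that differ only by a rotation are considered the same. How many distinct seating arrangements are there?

24

Fix one person's seat to break rotational symmetry; the remaining 4 people can be arranged in (4)! = 24 ways.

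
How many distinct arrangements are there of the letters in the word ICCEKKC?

420

The 7 letters of ICCEKKC have repeats: C appearing 3 times and K appearing twice.
The number of distinct arrangements is 7!/(3!·2!) = 5040/12 = 420.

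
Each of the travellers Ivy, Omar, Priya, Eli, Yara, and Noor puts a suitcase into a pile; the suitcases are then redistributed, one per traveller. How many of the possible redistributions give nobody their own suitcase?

265

Count assignments avoiding every fixed point. For any j of the 6 travellers fixed to their own suitcase, the other 6−j can be arranged in (6−j)! ways.
By inclusion–exclusion this is Σ_{j=0}^{6} (−1)^j C(6,j)·(6−j)!.
Computing: 720 − 720 + 360 − 120 + 30 − 6 + 1 = 265.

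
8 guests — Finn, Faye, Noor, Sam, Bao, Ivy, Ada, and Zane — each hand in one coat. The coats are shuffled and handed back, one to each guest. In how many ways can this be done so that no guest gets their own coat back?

This is the derangement count D_8: permutations of 8 items with no fixed point.
By inclusion–exclusion this is Σ_{j=0}^{8} (−1)^j C(8,j)·(8−j)!.
Computing: 40320 − 40320 + 20160 − 6720 + 1680 − 336 + 56 − 8 + 1 = 14833.

14833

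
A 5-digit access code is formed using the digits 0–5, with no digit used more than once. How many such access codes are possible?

Choose and order 5 of the 6 symbols: the first digit has 6 options, the next 5, and so on down to 2.
That product is 6 × 5 × 4 × 3 × 2 = 720.

720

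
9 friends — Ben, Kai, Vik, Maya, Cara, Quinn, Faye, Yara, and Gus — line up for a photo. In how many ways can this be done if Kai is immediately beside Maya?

Glue Kai and Maya into one block (2 internal orders), leaving 8 units to arrange in a row.
So the count is 2·(8)! = 80640.

80640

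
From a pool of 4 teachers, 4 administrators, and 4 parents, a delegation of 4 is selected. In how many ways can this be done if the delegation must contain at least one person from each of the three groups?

288

With no constraint there are C(12,4) = 495 possible selections.
Selections missing a whole group: no teachers → C(8,4) = 70; no administrators → C(8,4) = 70; no parents → C(8,4) = 70.
Add back selections omitting two groups (i.e. drawn from a single group): C(4,4) + C(4,4) + C(4,4) = 3.
By inclusion–exclusion: 495 − 210 + 3 = 288.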